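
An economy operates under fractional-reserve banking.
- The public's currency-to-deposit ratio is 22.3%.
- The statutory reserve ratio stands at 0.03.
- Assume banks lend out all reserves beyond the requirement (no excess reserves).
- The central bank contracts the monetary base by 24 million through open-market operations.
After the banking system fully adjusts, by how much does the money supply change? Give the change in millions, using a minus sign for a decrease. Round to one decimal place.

The money multiplier is m = (1 + c) / (rr + c) = (1 + 0.223) / (0.03 + 0.223) ≈ 4.8340.
The sale removes 24 million of base, so ΔM = m × ΔMB = 4.8340 × (−24) = -116.016 million.

-116.0 million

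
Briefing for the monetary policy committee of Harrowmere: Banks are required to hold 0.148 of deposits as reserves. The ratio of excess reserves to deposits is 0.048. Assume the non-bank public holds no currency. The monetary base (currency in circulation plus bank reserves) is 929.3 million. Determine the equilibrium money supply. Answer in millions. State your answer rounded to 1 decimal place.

4741.3 million

The money multiplier is m = 1 / (rr + e) = 1 / (0.148 + 0.048) ≈ 5.10204.
So M = m × MB = 5.10204 × 929.3 ≈ 4741.3258 million.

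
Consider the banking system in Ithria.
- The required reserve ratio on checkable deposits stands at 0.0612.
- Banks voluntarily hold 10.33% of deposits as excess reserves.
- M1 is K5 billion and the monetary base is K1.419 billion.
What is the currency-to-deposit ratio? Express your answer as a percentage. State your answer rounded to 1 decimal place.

16.7%

Using m = M/MB = 5/1.419 ≈ 3.523608. From m = (1 + c)/(c + rr + e), rearranging gives 1 + c = m·(c + rr + e), so c·(1 − m) = m·(rr + e) − 1.
Hence c = [m·(rr + e) − 1]/(1 − m) = [3.523608 × (0.0612 + 0.1033) − 1] / (1 − 3.523608) ≈ 0.166574.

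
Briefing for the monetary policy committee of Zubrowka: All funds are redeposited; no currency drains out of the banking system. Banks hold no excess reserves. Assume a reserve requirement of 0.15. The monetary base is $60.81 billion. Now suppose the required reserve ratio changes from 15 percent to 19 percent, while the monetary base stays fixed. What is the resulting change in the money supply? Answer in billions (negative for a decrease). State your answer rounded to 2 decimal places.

Initially m₁ = 1 / (0.15) ≈ 6.66667, so M₁ = 6.66667 × 60.81 ≈ 405.4002 billion.
After the change m₂ = 1 / (0.19) ≈ 5.26316, so M₂ = 5.26316 × 60.81 ≈ 320.0528 billion.
ΔM = M₂ − M₁ = 320.0528 − 405.4002 = -85.3474 billion.

-85.35 billion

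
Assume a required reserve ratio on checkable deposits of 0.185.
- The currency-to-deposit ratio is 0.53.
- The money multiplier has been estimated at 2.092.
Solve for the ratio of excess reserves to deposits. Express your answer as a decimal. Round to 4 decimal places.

0.0164

Using m = 2.092. Since m = (1 + c)/(c + rr + e), the denominator satisfies c + rr + e = (1 + c)/m = (1 + 0.53) / 2.092 ≈ 0.731358.
With c = 0.53 and rr = 0.185, the ratio of excess reserves to deposits is 0.731358 − 0.53 − 0.185 = 0.016358.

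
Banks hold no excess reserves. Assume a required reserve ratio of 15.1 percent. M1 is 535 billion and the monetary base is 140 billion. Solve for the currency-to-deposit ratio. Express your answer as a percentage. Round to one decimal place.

Using m = M/MB = 535/140 ≈ 3.821429. From m = (1 + c)/(c + rr + e), rearranging gives 1 + c = m·(c + rr + e), so c·(1 − m) = m·(rr + e) − 1.
Hence c = [m·(rr + e) − 1]/(1 − m) = [3.821429 × (0.151 + 0) − 1] / (1 − 3.821429) ≈ 0.149911.

15.0%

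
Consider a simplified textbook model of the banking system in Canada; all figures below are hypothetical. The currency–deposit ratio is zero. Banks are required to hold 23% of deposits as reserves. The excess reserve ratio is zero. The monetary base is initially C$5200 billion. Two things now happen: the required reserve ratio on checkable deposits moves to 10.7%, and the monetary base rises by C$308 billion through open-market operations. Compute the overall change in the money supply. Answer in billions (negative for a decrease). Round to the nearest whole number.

C$28868 billion

Before: m₁ = 1 / (0.23) ≈ 4.34783, MB₁ = 5200, so M₁ = 4.34783 × 5200 = 22608.716 billion.
After: m₂ = 1 / (0.107) ≈ 9.34579, MB₂ = 5200 + 308 = 5508, so M₂ = 9.34579 × 5508 ≈ 51476.6113 billion.
ΔM = M₂ − M₁ = 51476.6113 − 22608.716 = 28867.8953 billion.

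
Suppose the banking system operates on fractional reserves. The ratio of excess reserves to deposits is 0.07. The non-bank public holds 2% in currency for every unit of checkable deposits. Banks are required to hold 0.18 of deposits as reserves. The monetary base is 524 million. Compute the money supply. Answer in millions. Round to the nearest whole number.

The money multiplier is m = (1 + c) / (rr + e + c) = (1 + 0.02) / (0.18 + 0.07 + 0.02) ≈ 3.7778.
So M = m × MB = 3.7778 × 524 = 1979.5672 million.

1980 million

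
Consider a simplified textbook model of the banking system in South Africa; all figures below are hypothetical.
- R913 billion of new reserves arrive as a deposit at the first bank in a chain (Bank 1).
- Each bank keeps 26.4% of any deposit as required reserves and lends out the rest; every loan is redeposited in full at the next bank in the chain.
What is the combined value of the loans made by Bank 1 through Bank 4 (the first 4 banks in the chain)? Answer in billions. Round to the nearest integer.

R1798 billion

Bank i lends (1 − rr)^i of the original deposit: Bank 1 lends 913·0.7360 = 671.9680, Bank 2 lends 913·0.7360² ≈ 494.5684, and so on.
Summing a geometric series: total = 913·[0.7360·(1 − 0.7360^4) / (1 − 0.7360)] ≈ 1798.4446 billion.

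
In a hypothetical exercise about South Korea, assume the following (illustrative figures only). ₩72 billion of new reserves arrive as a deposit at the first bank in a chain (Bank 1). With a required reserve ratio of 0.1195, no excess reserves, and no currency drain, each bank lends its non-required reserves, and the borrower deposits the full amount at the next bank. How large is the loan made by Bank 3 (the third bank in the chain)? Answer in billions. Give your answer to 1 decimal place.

Each bank lends a fraction (1 − rr) = 0.8805 of the deposit it receives, so Bank 3 receives 72·0.8805^2 and lends 72·0.8805^3 ≈ 49.1497 billion.

₩49.1 billion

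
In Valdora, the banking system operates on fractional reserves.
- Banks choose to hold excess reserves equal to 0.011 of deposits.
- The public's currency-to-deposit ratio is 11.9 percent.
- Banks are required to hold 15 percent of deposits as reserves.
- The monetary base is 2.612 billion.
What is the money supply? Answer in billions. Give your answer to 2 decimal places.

10.44 billion

The money multiplier is m = (1 + c) / (rr + e + c) = (1 + 0.119) / (0.15 + 0.011 + 0.119) ≈ 3.9964.
So M = m × MB = 3.9964 × 2.612 ≈ 10.4386 billion.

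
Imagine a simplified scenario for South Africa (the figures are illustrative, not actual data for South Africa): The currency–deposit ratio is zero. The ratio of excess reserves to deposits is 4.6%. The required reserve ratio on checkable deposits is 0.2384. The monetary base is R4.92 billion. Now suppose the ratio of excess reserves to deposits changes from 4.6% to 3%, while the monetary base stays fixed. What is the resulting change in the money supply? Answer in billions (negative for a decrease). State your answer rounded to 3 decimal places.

R1.031 billion

Initially m₁ = 1 / (0.2384 + 0.046) ≈ 3.51617, so M₁ = 3.51617 × 4.92 ≈ 17.2996 billion.
After the change m₂ = 1 / (0.2384 + 0.03) ≈ 3.72578, so M₂ = 3.72578 × 4.92 ≈ 18.3308 billion.
ΔM = M₂ − M₁ = 18.3308 − 17.2996 = 1.0312 billion.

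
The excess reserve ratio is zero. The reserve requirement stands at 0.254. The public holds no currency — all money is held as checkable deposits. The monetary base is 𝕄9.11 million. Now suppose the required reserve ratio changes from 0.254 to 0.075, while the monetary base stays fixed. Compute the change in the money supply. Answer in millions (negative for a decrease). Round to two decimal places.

𝕄85.60 million

Initially m₁ = 1 / (0.254) ≈ 3.9370, so M₁ = 3.9370 × 9.11 ≈ 35.8661 million.
After the change m₂ = 1 / (0.075) ≈ 13.3333, so M₂ = 13.3333 × 9.11 ≈ 121.4664 million.
ΔM = M₂ − M₁ = 121.4664 − 35.8661 = 85.6003 million.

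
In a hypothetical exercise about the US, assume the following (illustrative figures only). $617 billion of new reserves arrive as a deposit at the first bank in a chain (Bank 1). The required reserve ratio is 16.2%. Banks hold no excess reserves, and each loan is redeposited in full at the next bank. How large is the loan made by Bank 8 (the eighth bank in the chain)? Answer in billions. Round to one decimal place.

Each bank lends a fraction (1 − rr) = 0.8380 of the deposit it receives, so Bank 8 receives 617·0.8380^7 and lends 617·0.8380^8 ≈ 150.0505 billion.

$150.1 billion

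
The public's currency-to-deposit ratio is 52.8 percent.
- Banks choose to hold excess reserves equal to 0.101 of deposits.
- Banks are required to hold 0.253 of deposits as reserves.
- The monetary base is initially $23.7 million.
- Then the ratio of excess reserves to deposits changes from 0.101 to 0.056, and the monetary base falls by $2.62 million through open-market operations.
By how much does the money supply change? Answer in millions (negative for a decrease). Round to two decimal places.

-2.58 million

Before: m₁ = (1 + 0.528) / (0.253 + 0.101 + 0.528) ≈ 1.73243, MB₁ = 23.7, so M₁ = 1.73243 × 23.7 ≈ 41.0586 million.
After: m₂ = (1 + 0.528) / (0.253 + 0.056 + 0.528) ≈ 1.82557, MB₂ = 23.7 − 2.62 = 21.08, so M₂ = 1.82557 × 21.08 ≈ 38.483 million.
ΔM = M₂ − M₁ = 38.483 − 41.0586 = -2.5756 million.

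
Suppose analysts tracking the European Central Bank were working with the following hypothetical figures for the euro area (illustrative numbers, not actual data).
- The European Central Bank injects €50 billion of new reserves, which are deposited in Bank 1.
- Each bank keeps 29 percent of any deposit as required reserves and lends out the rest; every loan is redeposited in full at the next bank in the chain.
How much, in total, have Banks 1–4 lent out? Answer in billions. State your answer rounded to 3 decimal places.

Bank i lends (1 − rr)^i of the original deposit: Bank 1 lends 50·0.7100 = 35.5000, Bank 2 lends 50·0.7100² = 25.2050, and so on.
Summing a geometric series: total = 50·[0.7100·(1 − 0.7100^4) / (1 − 0.7100)] ≈ 91.3064 billion.

€91.306 billion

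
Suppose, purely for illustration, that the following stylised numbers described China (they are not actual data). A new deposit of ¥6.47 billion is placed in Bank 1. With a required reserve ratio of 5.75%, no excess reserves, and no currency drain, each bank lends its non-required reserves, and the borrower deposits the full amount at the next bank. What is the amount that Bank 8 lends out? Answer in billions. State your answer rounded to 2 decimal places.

Each bank lends a fraction (1 − rr) = 0.9425 of the deposit it receives, so Bank 8 receives 6.47·0.9425^7 and lends 6.47·0.9425^8 ≈ 4.0286 billion.

¥4.03 billion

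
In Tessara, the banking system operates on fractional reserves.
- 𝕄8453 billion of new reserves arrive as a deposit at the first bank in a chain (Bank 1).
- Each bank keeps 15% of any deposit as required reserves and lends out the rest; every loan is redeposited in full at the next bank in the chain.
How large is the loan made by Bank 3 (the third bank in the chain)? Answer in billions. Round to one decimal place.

Each bank lends a fraction (1 − rr) = 0.8500 of the deposit it receives, so Bank 3 receives 8453·0.8500^2 and lends 8453·0.8500^3 ≈ 5191.1986 billion.

𝕄5191.2 billion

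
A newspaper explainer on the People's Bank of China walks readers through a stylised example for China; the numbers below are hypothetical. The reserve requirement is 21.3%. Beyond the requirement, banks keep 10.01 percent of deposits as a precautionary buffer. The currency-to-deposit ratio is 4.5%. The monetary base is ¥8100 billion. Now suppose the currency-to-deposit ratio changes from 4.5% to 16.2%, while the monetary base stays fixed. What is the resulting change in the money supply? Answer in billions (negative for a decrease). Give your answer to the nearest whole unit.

Initially m₁ = (1 + 0.045) / (0.213 + 0.1001 + 0.045) ≈ 2.91818, so M₁ = 2.91818 × 8100 = 23637.258 billion.
After the change m₂ = (1 + 0.162) / (0.213 + 0.1001 + 0.162) ≈ 2.44580, so M₂ = 2.44580 × 8100 = 19810.98 billion.
ΔM = M₂ − M₁ = 19810.98 − 23637.258 = -3826.278 billion.

-3826 billion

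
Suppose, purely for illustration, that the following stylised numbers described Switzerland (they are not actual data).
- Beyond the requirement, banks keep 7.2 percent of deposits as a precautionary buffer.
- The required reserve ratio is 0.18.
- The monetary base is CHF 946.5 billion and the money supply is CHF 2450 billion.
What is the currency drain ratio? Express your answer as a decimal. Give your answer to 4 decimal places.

0.2189

Using m = M/MB = 2450/946.5 ≈ 2.588484. From m = (1 + c)/(c + rr + e), rearranging gives 1 + c = m·(c + rr + e), so c·(1 − m) = m·(rr + e) − 1.
Hence c = [m·(rr + e) − 1]/(1 − m) = [2.588484 × (0.18 + 0.072) − 1] / (1 − 2.588484) ≈ 0.218889.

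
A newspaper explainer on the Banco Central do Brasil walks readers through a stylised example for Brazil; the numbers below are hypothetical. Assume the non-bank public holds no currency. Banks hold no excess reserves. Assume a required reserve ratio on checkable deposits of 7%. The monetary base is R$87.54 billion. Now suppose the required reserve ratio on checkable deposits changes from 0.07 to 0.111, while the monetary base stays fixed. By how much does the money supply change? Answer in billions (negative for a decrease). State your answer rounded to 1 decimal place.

Initially m₁ = 1 / (0.07) ≈ 14.2857, so M₁ = 14.2857 × 87.54 ≈ 1250.5702 billion.
After the change m₂ = 1 / (0.111) ≈ 9.0090, so M₂ = 9.0090 × 87.54 ≈ 788.6479 billion.
ΔM = M₂ − M₁ = 788.6479 − 1250.5702 = -461.9223 billion.

-461.9 billion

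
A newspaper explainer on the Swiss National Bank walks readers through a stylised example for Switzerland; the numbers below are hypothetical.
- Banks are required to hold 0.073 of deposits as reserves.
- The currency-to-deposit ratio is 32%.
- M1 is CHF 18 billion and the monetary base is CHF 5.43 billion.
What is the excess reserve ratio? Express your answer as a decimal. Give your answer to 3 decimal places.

0.005

Using m = M/MB = 18/5.43 ≈ 3.314917. Since m = (1 + c)/(c + rr + e), the denominator satisfies c + rr + e = (1 + c)/m = (1 + 0.32) / 3.314917 ≈ 0.398200.
With c = 0.32 and rr = 0.073, the excess reserve ratio is 0.398200 − 0.32 − 0.073 = 0.0052.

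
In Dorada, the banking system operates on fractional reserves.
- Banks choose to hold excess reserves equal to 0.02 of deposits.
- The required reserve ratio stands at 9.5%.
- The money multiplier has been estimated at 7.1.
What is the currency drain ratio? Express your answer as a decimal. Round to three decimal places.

0.030

Using m = 7.1. From m = (1 + c)/(c + rr + e), rearranging gives 1 + c = m·(c + rr + e), so c·(1 − m) = m·(rr + e) − 1.
Hence c = [m·(rr + e) − 1]/(1 − m) = [7.1 × (0.095 + 0.02) − 1] / (1 − 7.1) ≈ 0.030082.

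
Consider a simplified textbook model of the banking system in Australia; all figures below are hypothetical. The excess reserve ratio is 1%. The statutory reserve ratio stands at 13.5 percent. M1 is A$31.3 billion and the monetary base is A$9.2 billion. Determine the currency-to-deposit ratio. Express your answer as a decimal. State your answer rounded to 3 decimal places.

Using m = M/MB = 31.3/9.2 ≈ 3.402174. From m = (1 + c)/(c + rr + e), rearranging gives 1 + c = m·(c + rr + e), so c·(1 − m) = m·(rr + e) − 1.
Hence c = [m·(rr + e) − 1]/(1 − m) = [3.402174 × (0.135 + 0.01) − 1] / (1 − 3.402174) ≈ 0.210928.

0.211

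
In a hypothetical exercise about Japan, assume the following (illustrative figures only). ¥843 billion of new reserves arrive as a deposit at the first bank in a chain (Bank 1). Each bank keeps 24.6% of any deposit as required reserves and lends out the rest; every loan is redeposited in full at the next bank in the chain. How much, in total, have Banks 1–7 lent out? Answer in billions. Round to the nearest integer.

¥2226 billion

Bank i lends (1 − rr)^i of the original deposit: Bank 1 lends 843·0.7540 = 635.6220, Bank 2 lends 843·0.7540² ≈ 479.2590, and so on.
Summing a geometric series: total = 843·[0.7540·(1 − 0.7540^7) / (1 − 0.7540)] ≈ 2225.8456 billion.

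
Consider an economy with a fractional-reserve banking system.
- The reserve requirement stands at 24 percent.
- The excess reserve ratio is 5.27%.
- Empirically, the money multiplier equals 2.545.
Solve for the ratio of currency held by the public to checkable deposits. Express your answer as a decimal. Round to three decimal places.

0.165

Using m = 2.545. From m = (1 + c)/(c + rr + e), rearranging gives 1 + c = m·(c + rr + e), so c·(1 − m) = m·(rr + e) − 1.
Hence c = [m·(rr + e) − 1]/(1 − m) = [2.545 × (0.24 + 0.0527) − 1] / (1 − 2.545) ≈ 0.165099.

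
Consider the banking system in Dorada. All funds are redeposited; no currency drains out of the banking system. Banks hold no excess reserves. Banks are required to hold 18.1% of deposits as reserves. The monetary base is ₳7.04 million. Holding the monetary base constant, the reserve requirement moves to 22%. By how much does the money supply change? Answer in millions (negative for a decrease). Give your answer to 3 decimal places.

-6.895 million

Initially m₁ = 1 / (0.181) ≈ 5.52486, so M₁ = 5.52486 × 7.04 ≈ 38.895 million.
After the change m₂ = 1 / (0.22) ≈ 4.54545, so M₂ = 4.54545 × 7.04 ≈ 32 million.
ΔM = M₂ − M₁ = 32 − 38.895 = -6.895 million.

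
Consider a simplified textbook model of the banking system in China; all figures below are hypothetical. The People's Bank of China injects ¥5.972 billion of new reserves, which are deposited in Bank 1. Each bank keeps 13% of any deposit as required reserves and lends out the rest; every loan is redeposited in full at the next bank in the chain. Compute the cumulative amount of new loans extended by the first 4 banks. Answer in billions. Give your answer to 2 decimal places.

Bank i lends (1 − rr)^i of the original deposit: Bank 1 lends 5.972·0.8700 ≈ 5.1956, Bank 2 lends 5.972·0.8700² ≈ 4.5202, and so on.
Summing a geometric series: total = 5.972·[0.8700·(1 − 0.8700^4) / (1 − 0.8700)] ≈ 17.0698 billion.

¥17.07 billion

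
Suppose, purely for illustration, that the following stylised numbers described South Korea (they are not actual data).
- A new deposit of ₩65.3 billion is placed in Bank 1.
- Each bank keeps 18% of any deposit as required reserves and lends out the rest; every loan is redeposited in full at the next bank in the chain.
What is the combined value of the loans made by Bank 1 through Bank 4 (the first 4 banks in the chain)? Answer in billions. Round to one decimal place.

₩163.0 billion

Bank i lends (1 − rr)^i of the original deposit: Bank 1 lends 65.3·0.8200 = 53.5460, Bank 2 lends 65.3·0.8200² ≈ 43.9077, and so on.
Summing a geometric series: total = 65.3·[0.8200·(1 − 0.8200^4) / (1 − 0.8200)] ≈ 162.9816 billion.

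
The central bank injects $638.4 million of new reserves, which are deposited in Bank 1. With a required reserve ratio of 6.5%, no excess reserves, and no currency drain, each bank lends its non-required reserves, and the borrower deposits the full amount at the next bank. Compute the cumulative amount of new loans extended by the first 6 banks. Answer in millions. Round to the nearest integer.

Bank i lends (1 − rr)^i of the original deposit: Bank 1 lends 638.4·0.9350 = 596.9040, Bank 2 lends 638.4·0.9350² ≈ 558.1052, and so on.
Summing a geometric series: total = 638.4·[0.9350·(1 − 0.9350^6) / (1 − 0.9350)] ≈ 3047.4854 million.

$3047 million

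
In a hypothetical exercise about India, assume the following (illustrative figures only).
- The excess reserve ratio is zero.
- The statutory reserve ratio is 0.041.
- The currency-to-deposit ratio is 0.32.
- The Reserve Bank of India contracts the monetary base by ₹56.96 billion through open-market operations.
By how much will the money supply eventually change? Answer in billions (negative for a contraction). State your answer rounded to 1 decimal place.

The money multiplier is m = (1 + c) / (rr + c) = (1 + 0.32) / (0.041 + 0.32) ≈ 3.6565.
The sale removes 56.96 billion of base, so ΔM = m × ΔMB = 3.6565 × (−56.96) ≈ -208.2742 billion.

-208.3 billion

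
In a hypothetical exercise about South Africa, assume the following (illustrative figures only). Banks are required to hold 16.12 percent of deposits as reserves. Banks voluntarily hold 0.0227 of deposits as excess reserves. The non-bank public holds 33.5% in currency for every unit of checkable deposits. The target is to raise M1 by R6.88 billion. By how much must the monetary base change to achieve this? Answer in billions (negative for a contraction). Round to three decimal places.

R2.674 billion

The money multiplier is m = (1 + c) / (rr + e + c) = (1 + 0.335) / (0.1612 + 0.0227 + 0.335) ≈ 2.57275.
ΔMB = ΔM / m = (+6.88) / 2.57275 ≈ 2.6742 billion.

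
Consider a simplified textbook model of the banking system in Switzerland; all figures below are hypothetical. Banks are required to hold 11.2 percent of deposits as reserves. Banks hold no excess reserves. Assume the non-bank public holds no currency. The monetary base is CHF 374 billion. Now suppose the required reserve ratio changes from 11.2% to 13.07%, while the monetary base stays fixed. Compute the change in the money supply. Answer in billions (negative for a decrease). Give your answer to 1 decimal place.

-477.8 billion

Initially m₁ = 1 / (0.112) ≈ 8.92857, so M₁ = 8.92857 × 374 ≈ 3339.2852 billion.
After the change m₂ = 1 / (0.1307) ≈ 7.65111, so M₂ = 7.65111 × 374 ≈ 2861.5151 billion.
ΔM = M₂ − M₁ = 2861.5151 − 3339.2852 = -477.7701 billion.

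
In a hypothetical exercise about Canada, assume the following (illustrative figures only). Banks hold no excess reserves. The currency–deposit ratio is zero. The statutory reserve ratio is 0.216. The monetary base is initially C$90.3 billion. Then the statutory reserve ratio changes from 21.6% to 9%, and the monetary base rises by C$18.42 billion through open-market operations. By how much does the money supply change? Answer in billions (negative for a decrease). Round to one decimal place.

C$789.9 billion

Before: m₁ = 1 / (0.216) ≈ 4.62963, MB₁ = 90.3, so M₁ = 4.62963 × 90.3 ≈ 418.0556 billion.
After: m₂ = 1 / (0.09) ≈ 11.11111, MB₂ = 90.3 + 18.42 = 108.72, so M₂ = 11.11111 × 108.72 ≈ 1207.9999 billion.
ΔM = M₂ − M₁ = 1207.9999 − 418.0556 = 789.9443 billion.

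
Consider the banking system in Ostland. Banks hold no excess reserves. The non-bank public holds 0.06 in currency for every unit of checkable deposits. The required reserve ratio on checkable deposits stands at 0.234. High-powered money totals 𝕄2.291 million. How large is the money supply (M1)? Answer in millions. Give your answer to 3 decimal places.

𝕄8.260 million

The money multiplier is m = (1 + c) / (rr + c) = (1 + 0.06) / (0.234 + 0.06) ≈ 3.60544.
So M = m × MB = 3.60544 × 2.291 ≈ 8.2601 million.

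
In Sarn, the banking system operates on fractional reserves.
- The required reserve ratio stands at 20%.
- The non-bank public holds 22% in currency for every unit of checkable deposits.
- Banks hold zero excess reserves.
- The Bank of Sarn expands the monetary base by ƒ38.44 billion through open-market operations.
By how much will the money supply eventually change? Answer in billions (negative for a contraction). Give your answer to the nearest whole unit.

The money multiplier is m = (1 + c) / (rr + c) = (1 + 0.22) / (0.2 + 0.22) ≈ 2.9048.
The purchase adds 38.44 billion of base, so ΔM = m × ΔMB = 2.9048 × (+38.44) ≈ 111.6605 billion.

ƒ112 billion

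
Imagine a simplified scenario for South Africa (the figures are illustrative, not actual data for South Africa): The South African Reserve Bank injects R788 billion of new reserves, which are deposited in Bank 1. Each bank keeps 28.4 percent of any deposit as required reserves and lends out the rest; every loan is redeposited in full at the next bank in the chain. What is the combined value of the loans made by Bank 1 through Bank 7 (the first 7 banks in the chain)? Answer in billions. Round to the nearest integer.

R1795 billion

Bank i lends (1 − rr)^i of the original deposit: Bank 1 lends 788·0.7160 = 564.2080, Bank 2 lends 788·0.7160² ≈ 403.9729, and so on.
Summing a geometric series: total = 788·[0.7160·(1 − 0.7160^7) / (1 − 0.7160)] ≈ 1794.9965 billion.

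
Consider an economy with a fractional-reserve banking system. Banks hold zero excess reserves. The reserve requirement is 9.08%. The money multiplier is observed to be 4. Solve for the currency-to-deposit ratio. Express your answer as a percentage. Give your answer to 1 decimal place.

21.2%

Using m = 4. From m = (1 + c)/(c + rr + e), rearranging gives 1 + c = m·(c + rr + e), so c·(1 − m) = m·(rr + e) − 1.
Hence c = [m·(rr + e) − 1]/(1 − m) = [4 × (0.0908 + 0) − 1] / (1 − 4) ≈ 0.212267.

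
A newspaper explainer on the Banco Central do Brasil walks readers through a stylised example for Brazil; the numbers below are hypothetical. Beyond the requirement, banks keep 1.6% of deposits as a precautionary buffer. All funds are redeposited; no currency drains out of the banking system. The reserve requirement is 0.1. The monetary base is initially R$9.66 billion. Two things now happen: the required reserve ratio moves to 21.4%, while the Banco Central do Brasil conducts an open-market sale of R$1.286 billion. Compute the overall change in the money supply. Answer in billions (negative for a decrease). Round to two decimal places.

-46.87 billion

Before: m₁ = 1 / (0.1 + 0.016) ≈ 8.6207, MB₁ = 9.66, so M₁ = 8.6207 × 9.66 ≈ 83.276 billion.
After: m₂ = 1 / (0.214 + 0.016) ≈ 4.3478, MB₂ = 9.66 − 1.286 = 8.374, so M₂ = 4.3478 × 8.374 ≈ 36.4085 billion.
ΔM = M₂ − M₁ = 36.4085 − 83.276 = -46.8675 billion.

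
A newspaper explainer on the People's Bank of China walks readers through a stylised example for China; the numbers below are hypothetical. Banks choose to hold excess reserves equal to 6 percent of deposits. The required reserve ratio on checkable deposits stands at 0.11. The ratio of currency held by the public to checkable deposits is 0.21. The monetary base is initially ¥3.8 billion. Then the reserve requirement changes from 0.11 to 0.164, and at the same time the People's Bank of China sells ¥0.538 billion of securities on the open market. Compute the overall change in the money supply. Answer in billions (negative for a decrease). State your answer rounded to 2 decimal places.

-3.01 billion

Before: m₁ = (1 + 0.21) / (0.11 + 0.06 + 0.21) ≈ 3.1842, MB₁ = 3.8, so M₁ = 3.1842 × 3.8 ≈ 12.1 billion.
After: m₂ = (1 + 0.21) / (0.164 + 0.06 + 0.21) ≈ 2.7880, MB₂ = 3.8 − 0.538 = 3.262, so M₂ = 2.7880 × 3.262 ≈ 9.0945 billion.
ΔM = M₂ − M₁ = 9.0945 − 12.1 = -3.0055 billion.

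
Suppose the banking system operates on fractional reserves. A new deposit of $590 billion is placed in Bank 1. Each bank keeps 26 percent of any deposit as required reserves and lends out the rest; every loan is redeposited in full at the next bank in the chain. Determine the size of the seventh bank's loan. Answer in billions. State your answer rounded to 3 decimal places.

Each bank lends a fraction (1 − rr) = 0.7400 of the deposit it receives, so Bank 7 receives 590·0.7400^6 and lends 590·0.7400^7 ≈ 71.6926 billion.

$71.693 billion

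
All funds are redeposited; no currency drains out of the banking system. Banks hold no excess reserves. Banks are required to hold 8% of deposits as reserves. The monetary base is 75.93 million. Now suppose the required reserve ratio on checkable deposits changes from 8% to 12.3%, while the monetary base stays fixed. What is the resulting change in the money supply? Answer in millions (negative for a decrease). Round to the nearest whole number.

-332 million

Initially m₁ = 1 / (0.08) = 12.5, so M₁ = 12.5 × 75.93 = 949.125 million.
After the change m₂ = 1 / (0.123) ≈ 8.1301, so M₂ = 8.1301 × 75.93 ≈ 617.3185 million.
ΔM = M₂ − M₁ = 617.3185 − 949.125 = -331.8065 million.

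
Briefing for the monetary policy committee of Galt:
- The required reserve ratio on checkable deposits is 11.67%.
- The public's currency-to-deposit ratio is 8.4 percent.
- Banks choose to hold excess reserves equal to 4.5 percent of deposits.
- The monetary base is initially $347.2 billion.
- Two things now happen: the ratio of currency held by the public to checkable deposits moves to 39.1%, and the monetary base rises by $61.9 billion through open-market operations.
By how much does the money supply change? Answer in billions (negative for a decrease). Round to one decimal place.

Before: m₁ = (1 + 0.084) / (0.1167 + 0.045 + 0.084) ≈ 4.41188, MB₁ = 347.2, so M₁ = 4.41188 × 347.2 ≈ 1531.8047 billion.
After: m₂ = (1 + 0.391) / (0.1167 + 0.045 + 0.391) ≈ 2.51674, MB₂ = 347.2 + 61.9 = 409.1, so M₂ = 2.51674 × 409.1 ≈ 1029.5983 billion.
ΔM = M₂ − M₁ = 1029.5983 − 1531.8047 = -502.2064 billion.

-502.2 billion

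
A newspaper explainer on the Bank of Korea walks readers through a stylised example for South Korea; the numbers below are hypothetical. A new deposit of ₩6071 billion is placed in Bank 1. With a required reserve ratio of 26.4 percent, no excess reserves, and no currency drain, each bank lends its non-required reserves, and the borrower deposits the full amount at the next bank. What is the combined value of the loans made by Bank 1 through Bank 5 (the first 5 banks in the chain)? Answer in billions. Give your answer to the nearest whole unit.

Bank i lends (1 − rr)^i of the original deposit: Bank 1 lends 6071·0.7360 = 4468.2560, Bank 2 lends 6071·0.7360² ≈ 3288.6364, and so on.
Summing a geometric series: total = 6071·[0.7360·(1 − 0.7360^5) / (1 − 0.7360)] ≈ 13269.9107 billion.

₩13270 billion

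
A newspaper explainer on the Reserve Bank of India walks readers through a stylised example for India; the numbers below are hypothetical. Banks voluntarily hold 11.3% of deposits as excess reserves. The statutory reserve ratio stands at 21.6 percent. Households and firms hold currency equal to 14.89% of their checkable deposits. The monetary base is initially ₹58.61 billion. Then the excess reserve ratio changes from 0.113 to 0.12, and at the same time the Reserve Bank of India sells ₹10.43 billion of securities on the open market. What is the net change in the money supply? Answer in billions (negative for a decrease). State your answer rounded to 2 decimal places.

Before: m₁ = (1 + 0.1489) / (0.216 + 0.113 + 0.1489) ≈ 2.40406, MB₁ = 58.61, so M₁ = 2.40406 × 58.61 ≈ 140.902 billion.
After: m₂ = (1 + 0.1489) / (0.216 + 0.12 + 0.1489) ≈ 2.36935, MB₂ = 58.61 − 10.43 = 48.18, so M₂ = 2.36935 × 48.18 ≈ 114.1553 billion.
ΔM = M₂ − M₁ = 114.1553 − 140.902 = -26.7467 billion.

-26.75 billion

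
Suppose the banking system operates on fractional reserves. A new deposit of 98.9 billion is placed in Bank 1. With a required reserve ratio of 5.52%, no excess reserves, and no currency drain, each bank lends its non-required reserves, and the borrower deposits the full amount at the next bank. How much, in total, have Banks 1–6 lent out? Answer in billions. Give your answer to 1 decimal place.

Bank i lends (1 − rr)^i of the original deposit: Bank 1 lends 98.9·0.9448 ≈ 93.4407, Bank 2 lends 98.9·0.9448² ≈ 88.2828, and so on.
Summing a geometric series: total = 98.9·[0.9448·(1 − 0.9448^6) / (1 − 0.9448)] ≈ 488.7392 billion.

488.7 billion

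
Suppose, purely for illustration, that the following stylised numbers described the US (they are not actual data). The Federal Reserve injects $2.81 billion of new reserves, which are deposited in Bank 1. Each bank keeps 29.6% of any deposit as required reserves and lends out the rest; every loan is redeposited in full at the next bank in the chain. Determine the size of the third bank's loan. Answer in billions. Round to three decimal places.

Each bank lends a fraction (1 − rr) = 0.7040 of the deposit it receives, so Bank 3 receives 2.81·0.7040^2 and lends 2.81·0.7040^3 ≈ 0.9804 billion.

$0.980 billion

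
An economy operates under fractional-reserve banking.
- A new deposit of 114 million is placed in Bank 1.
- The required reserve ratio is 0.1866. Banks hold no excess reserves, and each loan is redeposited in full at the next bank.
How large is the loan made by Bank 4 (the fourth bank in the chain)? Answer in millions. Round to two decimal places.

49.90 million

Each bank lends a fraction (1 − rr) = 0.8134 of the deposit it receives, so Bank 4 receives 114·0.8134^3 and lends 114·0.8134^4 ≈ 49.9024 million.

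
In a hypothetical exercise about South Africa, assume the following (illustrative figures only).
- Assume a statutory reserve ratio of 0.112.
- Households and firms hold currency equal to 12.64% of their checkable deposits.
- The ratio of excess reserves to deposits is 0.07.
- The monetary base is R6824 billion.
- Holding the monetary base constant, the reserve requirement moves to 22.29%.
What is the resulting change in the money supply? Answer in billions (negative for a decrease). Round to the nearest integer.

-6592 billion

Initially m₁ = (1 + 0.1264) / (0.112 + 0.07 + 0.1264) ≈ 3.65240, so M₁ = 3.65240 × 6824 = 24923.9776 billion.
After the change m₂ = (1 + 0.1264) / (0.2229 + 0.07 + 0.1264) ≈ 2.68638, so M₂ = 2.68638 × 6824 ≈ 18331.8571 billion.
ΔM = M₂ − M₁ = 18331.8571 − 24923.9776 = -6592.1205 billion.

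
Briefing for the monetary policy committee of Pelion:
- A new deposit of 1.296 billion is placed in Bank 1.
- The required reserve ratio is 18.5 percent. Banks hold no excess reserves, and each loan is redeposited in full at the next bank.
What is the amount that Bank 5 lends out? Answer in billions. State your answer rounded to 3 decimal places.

Each bank lends a fraction (1 − rr) = 0.8150 of the deposit it receives, so Bank 5 receives 1.296·0.8150^4 and lends 1.296·0.8150^5 ≈ 0.4660 billion.

0.466 billion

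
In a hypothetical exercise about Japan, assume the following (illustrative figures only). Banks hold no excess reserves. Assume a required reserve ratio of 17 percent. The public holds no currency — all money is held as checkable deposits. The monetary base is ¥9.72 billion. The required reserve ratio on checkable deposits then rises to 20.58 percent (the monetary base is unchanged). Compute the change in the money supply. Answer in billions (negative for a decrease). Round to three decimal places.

Initially m₁ = 1 / (0.17) ≈ 5.88235, so M₁ = 5.88235 × 9.72 ≈ 57.1764 billion.
After the change m₂ = 1 / (0.2058) ≈ 4.85909, so M₂ = 4.85909 × 9.72 ≈ 47.2304 billion.
ΔM = M₂ − M₁ = 47.2304 − 57.1764 = -9.946 billion.

-9.946 billion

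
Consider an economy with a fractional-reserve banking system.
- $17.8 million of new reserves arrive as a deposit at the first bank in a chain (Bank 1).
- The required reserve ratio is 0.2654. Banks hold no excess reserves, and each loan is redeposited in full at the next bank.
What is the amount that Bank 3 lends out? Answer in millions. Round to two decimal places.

Each bank lends a fraction (1 − rr) = 0.7346 of the deposit it receives, so Bank 3 receives 17.8·0.7346^2 and lends 17.8·0.7346^3 ≈ 7.0562 million.

$7.06 million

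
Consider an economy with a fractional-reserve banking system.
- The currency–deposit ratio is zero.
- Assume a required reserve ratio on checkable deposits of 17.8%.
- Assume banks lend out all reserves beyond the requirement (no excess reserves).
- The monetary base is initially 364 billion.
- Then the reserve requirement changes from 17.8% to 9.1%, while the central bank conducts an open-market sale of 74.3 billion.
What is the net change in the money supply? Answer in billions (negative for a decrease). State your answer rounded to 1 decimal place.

1138.6 billion

Before: m₁ = 1 / (0.178) ≈ 5.61798, MB₁ = 364, so M₁ = 5.61798 × 364 ≈ 2044.9447 billion.
After: m₂ = 1 / (0.091) ≈ 10.98901, MB₂ = 364 − 74.3 = 289.7, so M₂ = 10.98901 × 289.7 ≈ 3183.5162 billion.
ΔM = M₂ − M₁ = 3183.5162 − 2044.9447 = 1138.5715 billion.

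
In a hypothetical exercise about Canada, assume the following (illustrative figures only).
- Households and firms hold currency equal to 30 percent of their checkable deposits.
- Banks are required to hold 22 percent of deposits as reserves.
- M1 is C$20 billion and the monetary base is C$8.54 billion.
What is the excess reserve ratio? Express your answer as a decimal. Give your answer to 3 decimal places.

Using m = M/MB = 20/8.54 ≈ 2.341920. Since m = (1 + c)/(c + rr + e), the denominator satisfies c + rr + e = (1 + c)/m = (1 + 0.3) / 2.341920 ≈ 0.555100.
With c = 0.3 and rr = 0.22, the excess reserve ratio is 0.555100 − 0.3 − 0.22 = 0.0351.

0.035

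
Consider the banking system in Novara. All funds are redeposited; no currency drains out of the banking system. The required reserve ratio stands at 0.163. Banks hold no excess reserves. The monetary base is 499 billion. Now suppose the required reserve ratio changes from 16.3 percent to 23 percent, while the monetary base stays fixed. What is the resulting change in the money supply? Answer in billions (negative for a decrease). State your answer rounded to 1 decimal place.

-891.8 billion

Initially m₁ = 1 / (0.163) ≈ 6.13497, so M₁ = 6.13497 × 499 ≈ 3061.35 billion.
After the change m₂ = 1 / (0.23) ≈ 4.34783, so M₂ = 4.34783 × 499 ≈ 2169.5672 billion.
ΔM = M₂ − M₁ = 2169.5672 − 3061.35 = -891.7828 billion.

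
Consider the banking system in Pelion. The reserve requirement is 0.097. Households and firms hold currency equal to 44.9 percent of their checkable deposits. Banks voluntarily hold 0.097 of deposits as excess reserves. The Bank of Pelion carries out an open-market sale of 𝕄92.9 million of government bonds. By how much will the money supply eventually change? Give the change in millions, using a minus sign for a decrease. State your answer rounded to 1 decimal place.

-209.4 million

The money multiplier is m = (1 + c) / (rr + e + c) = (1 + 0.449) / (0.097 + 0.097 + 0.449) ≈ 2.2535.
The sale removes 92.9 million of base, so ΔM = m × ΔMB = 2.2535 × (−92.9) ≈ -209.3501 million.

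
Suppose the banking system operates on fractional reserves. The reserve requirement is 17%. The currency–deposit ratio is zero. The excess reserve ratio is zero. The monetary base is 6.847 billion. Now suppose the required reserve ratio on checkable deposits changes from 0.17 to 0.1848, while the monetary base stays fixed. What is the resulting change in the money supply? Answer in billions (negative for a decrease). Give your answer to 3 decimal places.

Initially m₁ = 1 / (0.17) ≈ 5.88235, so M₁ = 5.88235 × 6.847 ≈ 40.2765 billion.
After the change m₂ = 1 / (0.1848) ≈ 5.41126, so M₂ = 5.41126 × 6.847 ≈ 37.0509 billion.
ΔM = M₂ − M₁ = 37.0509 − 40.2765 = -3.2256 billion.

-3.226 billion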